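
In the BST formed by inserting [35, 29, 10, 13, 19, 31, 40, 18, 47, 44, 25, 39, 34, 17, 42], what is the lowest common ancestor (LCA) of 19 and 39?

Tree insertion order: [35, 29, 10, 13, 19, 31, 40, 18, 47, 44, 25, 39, 34, 17, 42]
Tree (level-order array): [35, 29, 40, 10, 31, 39, 47, None, 13, None, 34, None, None, 44, None, None, 19, None, None, 42, None, 18, 25, None, None, 17]
In a BST, the LCA of p=19, q=39 is the first node v on the
root-to-leaf path with p <= v <= q (go left if both < v, right if both > v).
Walk from root:
  at 35: 19 <= 35 <= 39, this is the LCA
LCA = 35


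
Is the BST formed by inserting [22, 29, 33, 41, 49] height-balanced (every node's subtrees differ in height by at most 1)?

Tree (level-order array): [22, None, 29, None, 33, None, 41, None, 49]
Definition: a tree is height-balanced if, at every node, |h(left) - h(right)| <= 1 (empty subtree has height -1).
Bottom-up per-node check:
  node 49: h_left=-1, h_right=-1, diff=0 [OK], height=0
  node 41: h_left=-1, h_right=0, diff=1 [OK], height=1
  node 33: h_left=-1, h_right=1, diff=2 [FAIL (|-1-1|=2 > 1)], height=2
  node 29: h_left=-1, h_right=2, diff=3 [FAIL (|-1-2|=3 > 1)], height=3
  node 22: h_left=-1, h_right=3, diff=4 [FAIL (|-1-3|=4 > 1)], height=4
Node 33 violates the condition: |-1 - 1| = 2 > 1.
Result: Not balanced


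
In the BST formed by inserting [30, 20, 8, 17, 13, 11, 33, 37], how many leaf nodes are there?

Tree built from: [30, 20, 8, 17, 13, 11, 33, 37]
Tree (level-order array): [30, 20, 33, 8, None, None, 37, None, 17, None, None, 13, None, 11]
Rule: A leaf has 0 children.
Per-node child counts:
  node 30: 2 child(ren)
  node 20: 1 child(ren)
  node 8: 1 child(ren)
  node 17: 1 child(ren)
  node 13: 1 child(ren)
  node 11: 0 child(ren)
  node 33: 1 child(ren)
  node 37: 0 child(ren)
Matching nodes: [11, 37]
Count of leaf nodes: 2


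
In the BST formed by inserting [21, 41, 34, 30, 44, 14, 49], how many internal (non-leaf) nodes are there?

Tree built from: [21, 41, 34, 30, 44, 14, 49]
Tree (level-order array): [21, 14, 41, None, None, 34, 44, 30, None, None, 49]
Rule: An internal node has at least one child.
Per-node child counts:
  node 21: 2 child(ren)
  node 14: 0 child(ren)
  node 41: 2 child(ren)
  node 34: 1 child(ren)
  node 30: 0 child(ren)
  node 44: 1 child(ren)
  node 49: 0 child(ren)
Matching nodes: [21, 41, 34, 44]
Count of internal (non-leaf) nodes: 4


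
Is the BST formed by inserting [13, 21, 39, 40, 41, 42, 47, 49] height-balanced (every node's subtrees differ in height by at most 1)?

Tree (level-order array): [13, None, 21, None, 39, None, 40, None, 41, None, 42, None, 47, None, 49]
Definition: a tree is height-balanced if, at every node, |h(left) - h(right)| <= 1 (empty subtree has height -1).
Bottom-up per-node check:
  node 49: h_left=-1, h_right=-1, diff=0 [OK], height=0
  node 47: h_left=-1, h_right=0, diff=1 [OK], height=1
  node 42: h_left=-1, h_right=1, diff=2 [FAIL (|-1-1|=2 > 1)], height=2
  node 41: h_left=-1, h_right=2, diff=3 [FAIL (|-1-2|=3 > 1)], height=3
  node 40: h_left=-1, h_right=3, diff=4 [FAIL (|-1-3|=4 > 1)], height=4
  node 39: h_left=-1, h_right=4, diff=5 [FAIL (|-1-4|=5 > 1)], height=5
  node 21: h_left=-1, h_right=5, diff=6 [FAIL (|-1-5|=6 > 1)], height=6
  node 13: h_left=-1, h_right=6, diff=7 [FAIL (|-1-6|=7 > 1)], height=7
Node 42 violates the condition: |-1 - 1| = 2 > 1.
Result: Not balanced


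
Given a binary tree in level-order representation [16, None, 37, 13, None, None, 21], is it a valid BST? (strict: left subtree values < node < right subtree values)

Level-order array: [16, None, 37, 13, None, None, 21]
Validate using subtree bounds (lo, hi): at each node, require lo < value < hi,
then recurse left with hi=value and right with lo=value.
Preorder trace (stopping at first violation):
  at node 16 with bounds (-inf, +inf): OK
  at node 37 with bounds (16, +inf): OK
  at node 13 with bounds (16, 37): VIOLATION
Node 13 violates its bound: not (16 < 13 < 37).
Result: Not a valid BST


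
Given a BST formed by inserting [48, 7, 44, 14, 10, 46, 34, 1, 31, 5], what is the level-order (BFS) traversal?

Tree insertion order: [48, 7, 44, 14, 10, 46, 34, 1, 31, 5]
Tree (level-order array): [48, 7, None, 1, 44, None, 5, 14, 46, None, None, 10, 34, None, None, None, None, 31]
BFS from the root, enqueuing left then right child of each popped node:
  queue [48] -> pop 48, enqueue [7], visited so far: [48]
  queue [7] -> pop 7, enqueue [1, 44], visited so far: [48, 7]
  queue [1, 44] -> pop 1, enqueue [5], visited so far: [48, 7, 1]
  queue [44, 5] -> pop 44, enqueue [14, 46], visited so far: [48, 7, 1, 44]
  queue [5, 14, 46] -> pop 5, enqueue [none], visited so far: [48, 7, 1, 44, 5]
  queue [14, 46] -> pop 14, enqueue [10, 34], visited so far: [48, 7, 1, 44, 5, 14]
  queue [46, 10, 34] -> pop 46, enqueue [none], visited so far: [48, 7, 1, 44, 5, 14, 46]
  queue [10, 34] -> pop 10, enqueue [none], visited so far: [48, 7, 1, 44, 5, 14, 46, 10]
  queue [34] -> pop 34, enqueue [31], visited so far: [48, 7, 1, 44, 5, 14, 46, 10, 34]
  queue [31] -> pop 31, enqueue [none], visited so far: [48, 7, 1, 44, 5, 14, 46, 10, 34, 31]
Result: [48, 7, 1, 44, 5, 14, 46, 10, 34, 31]


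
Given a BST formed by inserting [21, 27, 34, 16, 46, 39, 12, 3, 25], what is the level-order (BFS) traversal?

Tree insertion order: [21, 27, 34, 16, 46, 39, 12, 3, 25]
Tree (level-order array): [21, 16, 27, 12, None, 25, 34, 3, None, None, None, None, 46, None, None, 39]
BFS from the root, enqueuing left then right child of each popped node:
  queue [21] -> pop 21, enqueue [16, 27], visited so far: [21]
  queue [16, 27] -> pop 16, enqueue [12], visited so far: [21, 16]
  queue [27, 12] -> pop 27, enqueue [25, 34], visited so far: [21, 16, 27]
  queue [12, 25, 34] -> pop 12, enqueue [3], visited so far: [21, 16, 27, 12]
  queue [25, 34, 3] -> pop 25, enqueue [none], visited so far: [21, 16, 27, 12, 25]
  queue [34, 3] -> pop 34, enqueue [46], visited so far: [21, 16, 27, 12, 25, 34]
  queue [3, 46] -> pop 3, enqueue [none], visited so far: [21, 16, 27, 12, 25, 34, 3]
  queue [46] -> pop 46, enqueue [39], visited so far: [21, 16, 27, 12, 25, 34, 3, 46]
  queue [39] -> pop 39, enqueue [none], visited so far: [21, 16, 27, 12, 25, 34, 3, 46, 39]
Result: [21, 16, 27, 12, 25, 34, 3, 46, 39]


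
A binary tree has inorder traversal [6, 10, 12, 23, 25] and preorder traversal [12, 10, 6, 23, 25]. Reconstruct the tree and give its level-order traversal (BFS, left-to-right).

Inorder:  [6, 10, 12, 23, 25]
Preorder: [12, 10, 6, 23, 25]
Algorithm: preorder visits root first, so consume preorder in order;
for each root, split the current inorder slice at that value into
left-subtree inorder and right-subtree inorder, then recurse.
Recursive splits:
  root=12; inorder splits into left=[6, 10], right=[23, 25]
  root=10; inorder splits into left=[6], right=[]
  root=6; inorder splits into left=[], right=[]
  root=23; inorder splits into left=[], right=[25]
  root=25; inorder splits into left=[], right=[]
Reconstructed level-order: [12, 10, 23, 6, 25]


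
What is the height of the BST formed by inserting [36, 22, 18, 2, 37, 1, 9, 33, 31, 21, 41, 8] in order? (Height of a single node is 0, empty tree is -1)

Insertion order: [36, 22, 18, 2, 37, 1, 9, 33, 31, 21, 41, 8]
Tree (level-order array): [36, 22, 37, 18, 33, None, 41, 2, 21, 31, None, None, None, 1, 9, None, None, None, None, None, None, 8]
Compute height bottom-up (empty subtree = -1):
  height(1) = 1 + max(-1, -1) = 0
  height(8) = 1 + max(-1, -1) = 0
  height(9) = 1 + max(0, -1) = 1
  height(2) = 1 + max(0, 1) = 2
  height(21) = 1 + max(-1, -1) = 0
  height(18) = 1 + max(2, 0) = 3
  height(31) = 1 + max(-1, -1) = 0
  height(33) = 1 + max(0, -1) = 1
  height(22) = 1 + max(3, 1) = 4
  height(41) = 1 + max(-1, -1) = 0
  height(37) = 1 + max(-1, 0) = 1
  height(36) = 1 + max(4, 1) = 5
Height = 5


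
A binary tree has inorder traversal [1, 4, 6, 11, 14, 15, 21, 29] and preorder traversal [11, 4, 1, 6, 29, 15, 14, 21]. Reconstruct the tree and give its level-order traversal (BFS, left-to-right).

Inorder:  [1, 4, 6, 11, 14, 15, 21, 29]
Preorder: [11, 4, 1, 6, 29, 15, 14, 21]
Algorithm: preorder visits root first, so consume preorder in order;
for each root, split the current inorder slice at that value into
left-subtree inorder and right-subtree inorder, then recurse.
Recursive splits:
  root=11; inorder splits into left=[1, 4, 6], right=[14, 15, 21, 29]
  root=4; inorder splits into left=[1], right=[6]
  root=1; inorder splits into left=[], right=[]
  root=6; inorder splits into left=[], right=[]
  root=29; inorder splits into left=[14, 15, 21], right=[]
  root=15; inorder splits into left=[14], right=[21]
  root=14; inorder splits into left=[], right=[]
  root=21; inorder splits into left=[], right=[]
Reconstructed level-order: [11, 4, 29, 1, 6, 15, 14, 21]


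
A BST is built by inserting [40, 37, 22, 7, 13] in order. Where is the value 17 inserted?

Starting tree (level order): [40, 37, None, 22, None, 7, None, None, 13]
Insertion path: 40 -> 37 -> 22 -> 7 -> 13
Result: insert 17 as right child of 13
Final tree (level order): [40, 37, None, 22, None, 7, None, None, 13, None, 17]


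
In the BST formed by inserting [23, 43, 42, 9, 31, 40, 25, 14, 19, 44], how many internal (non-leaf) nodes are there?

Tree built from: [23, 43, 42, 9, 31, 40, 25, 14, 19, 44]
Tree (level-order array): [23, 9, 43, None, 14, 42, 44, None, 19, 31, None, None, None, None, None, 25, 40]
Rule: An internal node has at least one child.
Per-node child counts:
  node 23: 2 child(ren)
  node 9: 1 child(ren)
  node 14: 1 child(ren)
  node 19: 0 child(ren)
  node 43: 2 child(ren)
  node 42: 1 child(ren)
  node 31: 2 child(ren)
  node 25: 0 child(ren)
  node 40: 0 child(ren)
  node 44: 0 child(ren)
Matching nodes: [23, 9, 14, 43, 42, 31]
Count of internal (non-leaf) nodes: 6


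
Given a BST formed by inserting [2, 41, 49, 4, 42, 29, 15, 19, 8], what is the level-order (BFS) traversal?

Tree insertion order: [2, 41, 49, 4, 42, 29, 15, 19, 8]
Tree (level-order array): [2, None, 41, 4, 49, None, 29, 42, None, 15, None, None, None, 8, 19]
BFS from the root, enqueuing left then right child of each popped node:
  queue [2] -> pop 2, enqueue [41], visited so far: [2]
  queue [41] -> pop 41, enqueue [4, 49], visited so far: [2, 41]
  queue [4, 49] -> pop 4, enqueue [29], visited so far: [2, 41, 4]
  queue [49, 29] -> pop 49, enqueue [42], visited so far: [2, 41, 4, 49]
  queue [29, 42] -> pop 29, enqueue [15], visited so far: [2, 41, 4, 49, 29]
  queue [42, 15] -> pop 42, enqueue [none], visited so far: [2, 41, 4, 49, 29, 42]
  queue [15] -> pop 15, enqueue [8, 19], visited so far: [2, 41, 4, 49, 29, 42, 15]
  queue [8, 19] -> pop 8, enqueue [none], visited so far: [2, 41, 4, 49, 29, 42, 15, 8]
  queue [19] -> pop 19, enqueue [none], visited so far: [2, 41, 4, 49, 29, 42, 15, 8, 19]
Result: [2, 41, 4, 49, 29, 42, 15, 8, 19]


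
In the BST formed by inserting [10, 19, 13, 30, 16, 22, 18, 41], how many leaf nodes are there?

Tree built from: [10, 19, 13, 30, 16, 22, 18, 41]
Tree (level-order array): [10, None, 19, 13, 30, None, 16, 22, 41, None, 18]
Rule: A leaf has 0 children.
Per-node child counts:
  node 10: 1 child(ren)
  node 19: 2 child(ren)
  node 13: 1 child(ren)
  node 16: 1 child(ren)
  node 18: 0 child(ren)
  node 30: 2 child(ren)
  node 22: 0 child(ren)
  node 41: 0 child(ren)
Matching nodes: [18, 22, 41]
Count of leaf nodes: 3


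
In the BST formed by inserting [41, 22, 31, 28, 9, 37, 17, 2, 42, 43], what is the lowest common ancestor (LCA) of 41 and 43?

Tree insertion order: [41, 22, 31, 28, 9, 37, 17, 2, 42, 43]
Tree (level-order array): [41, 22, 42, 9, 31, None, 43, 2, 17, 28, 37]
In a BST, the LCA of p=41, q=43 is the first node v on the
root-to-leaf path with p <= v <= q (go left if both < v, right if both > v).
Walk from root:
  at 41: 41 <= 41 <= 43, this is the LCA
LCA = 41


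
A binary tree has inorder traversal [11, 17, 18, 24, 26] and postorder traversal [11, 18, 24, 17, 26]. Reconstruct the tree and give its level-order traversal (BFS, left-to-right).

Inorder:   [11, 17, 18, 24, 26]
Postorder: [11, 18, 24, 17, 26]
Algorithm: postorder visits root last, so walk postorder right-to-left;
each value is the root of the current inorder slice — split it at that
value, recurse on the right subtree first, then the left.
Recursive splits:
  root=26; inorder splits into left=[11, 17, 18, 24], right=[]
  root=17; inorder splits into left=[11], right=[18, 24]
  root=24; inorder splits into left=[18], right=[]
  root=18; inorder splits into left=[], right=[]
  root=11; inorder splits into left=[], right=[]
Reconstructed level-order: [26, 17, 11, 24, 18]


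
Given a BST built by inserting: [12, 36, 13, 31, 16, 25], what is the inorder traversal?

Tree insertion order: [12, 36, 13, 31, 16, 25]
Tree (level-order array): [12, None, 36, 13, None, None, 31, 16, None, None, 25]
Inorder traversal: [12, 13, 16, 25, 31, 36]


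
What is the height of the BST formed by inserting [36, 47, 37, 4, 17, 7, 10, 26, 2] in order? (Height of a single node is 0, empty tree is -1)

Insertion order: [36, 47, 37, 4, 17, 7, 10, 26, 2]
Tree (level-order array): [36, 4, 47, 2, 17, 37, None, None, None, 7, 26, None, None, None, 10]
Compute height bottom-up (empty subtree = -1):
  height(2) = 1 + max(-1, -1) = 0
  height(10) = 1 + max(-1, -1) = 0
  height(7) = 1 + max(-1, 0) = 1
  height(26) = 1 + max(-1, -1) = 0
  height(17) = 1 + max(1, 0) = 2
  height(4) = 1 + max(0, 2) = 3
  height(37) = 1 + max(-1, -1) = 0
  height(47) = 1 + max(0, -1) = 1
  height(36) = 1 + max(3, 1) = 4
Height = 4


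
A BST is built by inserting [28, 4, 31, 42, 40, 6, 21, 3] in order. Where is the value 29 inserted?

Starting tree (level order): [28, 4, 31, 3, 6, None, 42, None, None, None, 21, 40]
Insertion path: 28 -> 31
Result: insert 29 as left child of 31
Final tree (level order): [28, 4, 31, 3, 6, 29, 42, None, None, None, 21, None, None, 40]


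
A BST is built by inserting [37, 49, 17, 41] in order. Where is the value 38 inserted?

Starting tree (level order): [37, 17, 49, None, None, 41]
Insertion path: 37 -> 49 -> 41
Result: insert 38 as left child of 41
Final tree (level order): [37, 17, 49, None, None, 41, None, 38]


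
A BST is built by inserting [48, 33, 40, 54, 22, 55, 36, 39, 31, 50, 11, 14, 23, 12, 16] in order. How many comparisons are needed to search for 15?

Search path for 15: 48 -> 33 -> 22 -> 11 -> 14 -> 16
Found: False
Comparisons: 6


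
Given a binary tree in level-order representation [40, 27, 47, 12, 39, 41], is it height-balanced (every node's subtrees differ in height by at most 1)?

Tree (level-order array): [40, 27, 47, 12, 39, 41]
Definition: a tree is height-balanced if, at every node, |h(left) - h(right)| <= 1 (empty subtree has height -1).
Bottom-up per-node check:
  node 12: h_left=-1, h_right=-1, diff=0 [OK], height=0
  node 39: h_left=-1, h_right=-1, diff=0 [OK], height=0
  node 27: h_left=0, h_right=0, diff=0 [OK], height=1
  node 41: h_left=-1, h_right=-1, diff=0 [OK], height=0
  node 47: h_left=0, h_right=-1, diff=1 [OK], height=1
  node 40: h_left=1, h_right=1, diff=0 [OK], height=2
All nodes satisfy the balance condition.
Result: Balanced


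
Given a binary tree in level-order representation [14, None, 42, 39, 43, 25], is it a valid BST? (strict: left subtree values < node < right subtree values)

Level-order array: [14, None, 42, 39, 43, 25]
Validate using subtree bounds (lo, hi): at each node, require lo < value < hi,
then recurse left with hi=value and right with lo=value.
Preorder trace (stopping at first violation):
  at node 14 with bounds (-inf, +inf): OK
  at node 42 with bounds (14, +inf): OK
  at node 39 with bounds (14, 42): OK
  at node 25 with bounds (14, 39): OK
  at node 43 with bounds (42, +inf): OK
No violation found at any node.
Result: Valid BST


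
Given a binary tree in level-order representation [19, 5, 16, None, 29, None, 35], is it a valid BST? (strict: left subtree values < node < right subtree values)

Level-order array: [19, 5, 16, None, 29, None, 35]
Validate using subtree bounds (lo, hi): at each node, require lo < value < hi,
then recurse left with hi=value and right with lo=value.
Preorder trace (stopping at first violation):
  at node 19 with bounds (-inf, +inf): OK
  at node 5 with bounds (-inf, 19): OK
  at node 29 with bounds (5, 19): VIOLATION
Node 29 violates its bound: not (5 < 29 < 19).
Result: Not a valid BST


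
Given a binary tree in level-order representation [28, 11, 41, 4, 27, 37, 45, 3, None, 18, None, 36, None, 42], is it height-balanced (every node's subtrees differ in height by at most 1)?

Tree (level-order array): [28, 11, 41, 4, 27, 37, 45, 3, None, 18, None, 36, None, 42]
Definition: a tree is height-balanced if, at every node, |h(left) - h(right)| <= 1 (empty subtree has height -1).
Bottom-up per-node check:
  node 3: h_left=-1, h_right=-1, diff=0 [OK], height=0
  node 4: h_left=0, h_right=-1, diff=1 [OK], height=1
  node 18: h_left=-1, h_right=-1, diff=0 [OK], height=0
  node 27: h_left=0, h_right=-1, diff=1 [OK], height=1
  node 11: h_left=1, h_right=1, diff=0 [OK], height=2
  node 36: h_left=-1, h_right=-1, diff=0 [OK], height=0
  node 37: h_left=0, h_right=-1, diff=1 [OK], height=1
  node 42: h_left=-1, h_right=-1, diff=0 [OK], height=0
  node 45: h_left=0, h_right=-1, diff=1 [OK], height=1
  node 41: h_left=1, h_right=1, diff=0 [OK], height=2
  node 28: h_left=2, h_right=2, diff=0 [OK], height=3
All nodes satisfy the balance condition.
Result: Balanced


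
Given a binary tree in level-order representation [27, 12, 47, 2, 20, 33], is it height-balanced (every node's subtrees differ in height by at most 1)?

Tree (level-order array): [27, 12, 47, 2, 20, 33]
Definition: a tree is height-balanced if, at every node, |h(left) - h(right)| <= 1 (empty subtree has height -1).
Bottom-up per-node check:
  node 2: h_left=-1, h_right=-1, diff=0 [OK], height=0
  node 20: h_left=-1, h_right=-1, diff=0 [OK], height=0
  node 12: h_left=0, h_right=0, diff=0 [OK], height=1
  node 33: h_left=-1, h_right=-1, diff=0 [OK], height=0
  node 47: h_left=0, h_right=-1, diff=1 [OK], height=1
  node 27: h_left=1, h_right=1, diff=0 [OK], height=2
All nodes satisfy the balance condition.
Result: Balanced


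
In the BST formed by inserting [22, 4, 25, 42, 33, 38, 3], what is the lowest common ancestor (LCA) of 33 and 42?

Tree insertion order: [22, 4, 25, 42, 33, 38, 3]
Tree (level-order array): [22, 4, 25, 3, None, None, 42, None, None, 33, None, None, 38]
In a BST, the LCA of p=33, q=42 is the first node v on the
root-to-leaf path with p <= v <= q (go left if both < v, right if both > v).
Walk from root:
  at 22: both 33 and 42 > 22, go right
  at 25: both 33 and 42 > 25, go right
  at 42: 33 <= 42 <= 42, this is the LCA
LCA = 42


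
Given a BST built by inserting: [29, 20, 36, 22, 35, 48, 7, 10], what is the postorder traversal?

Tree insertion order: [29, 20, 36, 22, 35, 48, 7, 10]
Tree (level-order array): [29, 20, 36, 7, 22, 35, 48, None, 10]
Postorder traversal: [10, 7, 22, 20, 35, 48, 36, 29]


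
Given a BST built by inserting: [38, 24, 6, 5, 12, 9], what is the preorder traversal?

Tree insertion order: [38, 24, 6, 5, 12, 9]
Tree (level-order array): [38, 24, None, 6, None, 5, 12, None, None, 9]
Preorder traversal: [38, 24, 6, 5, 12, 9]


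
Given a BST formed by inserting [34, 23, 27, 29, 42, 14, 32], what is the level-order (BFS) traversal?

Tree insertion order: [34, 23, 27, 29, 42, 14, 32]
Tree (level-order array): [34, 23, 42, 14, 27, None, None, None, None, None, 29, None, 32]
BFS from the root, enqueuing left then right child of each popped node:
  queue [34] -> pop 34, enqueue [23, 42], visited so far: [34]
  queue [23, 42] -> pop 23, enqueue [14, 27], visited so far: [34, 23]
  queue [42, 14, 27] -> pop 42, enqueue [none], visited so far: [34, 23, 42]
  queue [14, 27] -> pop 14, enqueue [none], visited so far: [34, 23, 42, 14]
  queue [27] -> pop 27, enqueue [29], visited so far: [34, 23, 42, 14, 27]
  queue [29] -> pop 29, enqueue [32], visited so far: [34, 23, 42, 14, 27, 29]
  queue [32] -> pop 32, enqueue [none], visited so far: [34, 23, 42, 14, 27, 29, 32]
Result: [34, 23, 42, 14, 27, 29, 32]


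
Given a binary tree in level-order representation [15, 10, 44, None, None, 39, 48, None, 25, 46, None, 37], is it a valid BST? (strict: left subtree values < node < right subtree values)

Level-order array: [15, 10, 44, None, None, 39, 48, None, 25, 46, None, 37]
Validate using subtree bounds (lo, hi): at each node, require lo < value < hi,
then recurse left with hi=value and right with lo=value.
Preorder trace (stopping at first violation):
  at node 15 with bounds (-inf, +inf): OK
  at node 10 with bounds (-inf, 15): OK
  at node 44 with bounds (15, +inf): OK
  at node 39 with bounds (15, 44): OK
  at node 25 with bounds (39, 44): VIOLATION
Node 25 violates its bound: not (39 < 25 < 44).
Result: Not a valid BST


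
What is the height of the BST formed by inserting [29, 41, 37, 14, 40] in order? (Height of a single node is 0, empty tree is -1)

Insertion order: [29, 41, 37, 14, 40]
Tree (level-order array): [29, 14, 41, None, None, 37, None, None, 40]
Compute height bottom-up (empty subtree = -1):
  height(14) = 1 + max(-1, -1) = 0
  height(40) = 1 + max(-1, -1) = 0
  height(37) = 1 + max(-1, 0) = 1
  height(41) = 1 + max(1, -1) = 2
  height(29) = 1 + max(0, 2) = 3
Height = 3


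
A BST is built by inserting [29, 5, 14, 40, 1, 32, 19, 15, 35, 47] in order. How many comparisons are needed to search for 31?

Search path for 31: 29 -> 40 -> 32
Found: False
Comparisons: 3


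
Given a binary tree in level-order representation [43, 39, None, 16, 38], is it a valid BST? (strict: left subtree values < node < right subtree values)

Level-order array: [43, 39, None, 16, 38]
Validate using subtree bounds (lo, hi): at each node, require lo < value < hi,
then recurse left with hi=value and right with lo=value.
Preorder trace (stopping at first violation):
  at node 43 with bounds (-inf, +inf): OK
  at node 39 with bounds (-inf, 43): OK
  at node 16 with bounds (-inf, 39): OK
  at node 38 with bounds (39, 43): VIOLATION
Node 38 violates its bound: not (39 < 38 < 43).
Result: Not a valid BST


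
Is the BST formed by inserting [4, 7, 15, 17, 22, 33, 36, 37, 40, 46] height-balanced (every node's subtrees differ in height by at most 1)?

Tree (level-order array): [4, None, 7, None, 15, None, 17, None, 22, None, 33, None, 36, None, 37, None, 40, None, 46]
Definition: a tree is height-balanced if, at every node, |h(left) - h(right)| <= 1 (empty subtree has height -1).
Bottom-up per-node check:
  node 46: h_left=-1, h_right=-1, diff=0 [OK], height=0
  node 40: h_left=-1, h_right=0, diff=1 [OK], height=1
  node 37: h_left=-1, h_right=1, diff=2 [FAIL (|-1-1|=2 > 1)], height=2
  node 36: h_left=-1, h_right=2, diff=3 [FAIL (|-1-2|=3 > 1)], height=3
  node 33: h_left=-1, h_right=3, diff=4 [FAIL (|-1-3|=4 > 1)], height=4
  node 22: h_left=-1, h_right=4, diff=5 [FAIL (|-1-4|=5 > 1)], height=5
  node 17: h_left=-1, h_right=5, diff=6 [FAIL (|-1-5|=6 > 1)], height=6
  node 15: h_left=-1, h_right=6, diff=7 [FAIL (|-1-6|=7 > 1)], height=7
  node 7: h_left=-1, h_right=7, diff=8 [FAIL (|-1-7|=8 > 1)], height=8
  node 4: h_left=-1, h_right=8, diff=9 [FAIL (|-1-8|=9 > 1)], height=9
Node 37 violates the condition: |-1 - 1| = 2 > 1.
Result: Not balanced


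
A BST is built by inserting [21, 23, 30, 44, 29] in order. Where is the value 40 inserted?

Starting tree (level order): [21, None, 23, None, 30, 29, 44]
Insertion path: 21 -> 23 -> 30 -> 44
Result: insert 40 as left child of 44
Final tree (level order): [21, None, 23, None, 30, 29, 44, None, None, 40]


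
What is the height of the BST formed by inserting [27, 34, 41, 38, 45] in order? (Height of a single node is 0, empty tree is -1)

Insertion order: [27, 34, 41, 38, 45]
Tree (level-order array): [27, None, 34, None, 41, 38, 45]
Compute height bottom-up (empty subtree = -1):
  height(38) = 1 + max(-1, -1) = 0
  height(45) = 1 + max(-1, -1) = 0
  height(41) = 1 + max(0, 0) = 1
  height(34) = 1 + max(-1, 1) = 2
  height(27) = 1 + max(-1, 2) = 3
Height = 3


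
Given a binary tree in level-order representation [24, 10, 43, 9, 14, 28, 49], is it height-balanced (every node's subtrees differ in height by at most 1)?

Tree (level-order array): [24, 10, 43, 9, 14, 28, 49]
Definition: a tree is height-balanced if, at every node, |h(left) - h(right)| <= 1 (empty subtree has height -1).
Bottom-up per-node check:
  node 9: h_left=-1, h_right=-1, diff=0 [OK], height=0
  node 14: h_left=-1, h_right=-1, diff=0 [OK], height=0
  node 10: h_left=0, h_right=0, diff=0 [OK], height=1
  node 28: h_left=-1, h_right=-1, diff=0 [OK], height=0
  node 49: h_left=-1, h_right=-1, diff=0 [OK], height=0
  node 43: h_left=0, h_right=0, diff=0 [OK], height=1
  node 24: h_left=1, h_right=1, diff=0 [OK], height=2
All nodes satisfy the balance condition.
Result: Balanced


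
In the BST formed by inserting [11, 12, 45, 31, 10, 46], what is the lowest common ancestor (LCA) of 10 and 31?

Tree insertion order: [11, 12, 45, 31, 10, 46]
Tree (level-order array): [11, 10, 12, None, None, None, 45, 31, 46]
In a BST, the LCA of p=10, q=31 is the first node v on the
root-to-leaf path with p <= v <= q (go left if both < v, right if both > v).
Walk from root:
  at 11: 10 <= 11 <= 31, this is the LCA
LCA = 11


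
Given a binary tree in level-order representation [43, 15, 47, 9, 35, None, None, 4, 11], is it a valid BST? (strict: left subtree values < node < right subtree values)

Level-order array: [43, 15, 47, 9, 35, None, None, 4, 11]
Validate using subtree bounds (lo, hi): at each node, require lo < value < hi,
then recurse left with hi=value and right with lo=value.
Preorder trace (stopping at first violation):
  at node 43 with bounds (-inf, +inf): OK
  at node 15 with bounds (-inf, 43): OK
  at node 9 with bounds (-inf, 15): OK
  at node 4 with bounds (-inf, 9): OK
  at node 11 with bounds (9, 15): OK
  at node 35 with bounds (15, 43): OK
  at node 47 with bounds (43, +inf): OK
No violation found at any node.
Result: Valid BST


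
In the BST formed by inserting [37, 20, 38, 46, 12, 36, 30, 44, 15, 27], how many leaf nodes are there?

Tree built from: [37, 20, 38, 46, 12, 36, 30, 44, 15, 27]
Tree (level-order array): [37, 20, 38, 12, 36, None, 46, None, 15, 30, None, 44, None, None, None, 27]
Rule: A leaf has 0 children.
Per-node child counts:
  node 37: 2 child(ren)
  node 20: 2 child(ren)
  node 12: 1 child(ren)
  node 15: 0 child(ren)
  node 36: 1 child(ren)
  node 30: 1 child(ren)
  node 27: 0 child(ren)
  node 38: 1 child(ren)
  node 46: 1 child(ren)
  node 44: 0 child(ren)
Matching nodes: [15, 27, 44]
Count of leaf nodes: 3


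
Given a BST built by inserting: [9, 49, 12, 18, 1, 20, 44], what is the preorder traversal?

Tree insertion order: [9, 49, 12, 18, 1, 20, 44]
Tree (level-order array): [9, 1, 49, None, None, 12, None, None, 18, None, 20, None, 44]
Preorder traversal: [9, 1, 49, 12, 18, 20, 44]


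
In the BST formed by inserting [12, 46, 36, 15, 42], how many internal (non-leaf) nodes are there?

Tree built from: [12, 46, 36, 15, 42]
Tree (level-order array): [12, None, 46, 36, None, 15, 42]
Rule: An internal node has at least one child.
Per-node child counts:
  node 12: 1 child(ren)
  node 46: 1 child(ren)
  node 36: 2 child(ren)
  node 15: 0 child(ren)
  node 42: 0 child(ren)
Matching nodes: [12, 46, 36]
Count of internal (non-leaf) nodes: 3


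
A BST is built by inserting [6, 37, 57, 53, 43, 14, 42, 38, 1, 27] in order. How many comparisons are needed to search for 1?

Search path for 1: 6 -> 1
Found: True
Comparisons: 2


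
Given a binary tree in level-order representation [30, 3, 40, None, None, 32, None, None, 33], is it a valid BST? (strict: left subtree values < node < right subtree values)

Level-order array: [30, 3, 40, None, None, 32, None, None, 33]
Validate using subtree bounds (lo, hi): at each node, require lo < value < hi,
then recurse left with hi=value and right with lo=value.
Preorder trace (stopping at first violation):
  at node 30 with bounds (-inf, +inf): OK
  at node 3 with bounds (-inf, 30): OK
  at node 40 with bounds (30, +inf): OK
  at node 32 with bounds (30, 40): OK
  at node 33 with bounds (32, 40): OK
No violation found at any node.
Result: Valid BST


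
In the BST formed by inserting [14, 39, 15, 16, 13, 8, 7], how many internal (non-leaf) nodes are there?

Tree built from: [14, 39, 15, 16, 13, 8, 7]
Tree (level-order array): [14, 13, 39, 8, None, 15, None, 7, None, None, 16]
Rule: An internal node has at least one child.
Per-node child counts:
  node 14: 2 child(ren)
  node 13: 1 child(ren)
  node 8: 1 child(ren)
  node 7: 0 child(ren)
  node 39: 1 child(ren)
  node 15: 1 child(ren)
  node 16: 0 child(ren)
Matching nodes: [14, 13, 8, 39, 15]
Count of internal (non-leaf) nodes: 5


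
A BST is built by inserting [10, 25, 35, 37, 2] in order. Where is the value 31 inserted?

Starting tree (level order): [10, 2, 25, None, None, None, 35, None, 37]
Insertion path: 10 -> 25 -> 35
Result: insert 31 as left child of 35
Final tree (level order): [10, 2, 25, None, None, None, 35, 31, 37]


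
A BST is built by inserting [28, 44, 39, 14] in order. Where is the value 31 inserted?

Starting tree (level order): [28, 14, 44, None, None, 39]
Insertion path: 28 -> 44 -> 39
Result: insert 31 as left child of 39
Final tree (level order): [28, 14, 44, None, None, 39, None, 31]


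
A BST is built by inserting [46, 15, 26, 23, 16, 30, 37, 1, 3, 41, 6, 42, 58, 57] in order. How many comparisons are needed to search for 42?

Search path for 42: 46 -> 15 -> 26 -> 30 -> 37 -> 41 -> 42
Found: True
Comparisons: 7


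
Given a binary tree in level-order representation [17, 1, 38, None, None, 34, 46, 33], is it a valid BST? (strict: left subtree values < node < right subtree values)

Level-order array: [17, 1, 38, None, None, 34, 46, 33]
Validate using subtree bounds (lo, hi): at each node, require lo < value < hi,
then recurse left with hi=value and right with lo=value.
Preorder trace (stopping at first violation):
  at node 17 with bounds (-inf, +inf): OK
  at node 1 with bounds (-inf, 17): OK
  at node 38 with bounds (17, +inf): OK
  at node 34 with bounds (17, 38): OK
  at node 33 with bounds (17, 34): OK
  at node 46 with bounds (38, +inf): OK
No violation found at any node.
Result: Valid BST


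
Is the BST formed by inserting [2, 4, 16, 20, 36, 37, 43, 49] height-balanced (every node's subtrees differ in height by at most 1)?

Tree (level-order array): [2, None, 4, None, 16, None, 20, None, 36, None, 37, None, 43, None, 49]
Definition: a tree is height-balanced if, at every node, |h(left) - h(right)| <= 1 (empty subtree has height -1).
Bottom-up per-node check:
  node 49: h_left=-1, h_right=-1, diff=0 [OK], height=0
  node 43: h_left=-1, h_right=0, diff=1 [OK], height=1
  node 37: h_left=-1, h_right=1, diff=2 [FAIL (|-1-1|=2 > 1)], height=2
  node 36: h_left=-1, h_right=2, diff=3 [FAIL (|-1-2|=3 > 1)], height=3
  node 20: h_left=-1, h_right=3, diff=4 [FAIL (|-1-3|=4 > 1)], height=4
  node 16: h_left=-1, h_right=4, diff=5 [FAIL (|-1-4|=5 > 1)], height=5
  node 4: h_left=-1, h_right=5, diff=6 [FAIL (|-1-5|=6 > 1)], height=6
  node 2: h_left=-1, h_right=6, diff=7 [FAIL (|-1-6|=7 > 1)], height=7
Node 37 violates the condition: |-1 - 1| = 2 > 1.
Result: Not balanced


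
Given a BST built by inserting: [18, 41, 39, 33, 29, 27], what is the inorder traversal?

Tree insertion order: [18, 41, 39, 33, 29, 27]
Tree (level-order array): [18, None, 41, 39, None, 33, None, 29, None, 27]
Inorder traversal: [18, 27, 29, 33, 39, 41]


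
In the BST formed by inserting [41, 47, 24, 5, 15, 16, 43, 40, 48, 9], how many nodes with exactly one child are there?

Tree built from: [41, 47, 24, 5, 15, 16, 43, 40, 48, 9]
Tree (level-order array): [41, 24, 47, 5, 40, 43, 48, None, 15, None, None, None, None, None, None, 9, 16]
Rule: These are nodes with exactly 1 non-null child.
Per-node child counts:
  node 41: 2 child(ren)
  node 24: 2 child(ren)
  node 5: 1 child(ren)
  node 15: 2 child(ren)
  node 9: 0 child(ren)
  node 16: 0 child(ren)
  node 40: 0 child(ren)
  node 47: 2 child(ren)
  node 43: 0 child(ren)
  node 48: 0 child(ren)
Matching nodes: [5]
Count of nodes with exactly one child: 1


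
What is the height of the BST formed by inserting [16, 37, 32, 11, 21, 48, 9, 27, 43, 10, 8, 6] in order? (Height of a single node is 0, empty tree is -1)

Insertion order: [16, 37, 32, 11, 21, 48, 9, 27, 43, 10, 8, 6]
Tree (level-order array): [16, 11, 37, 9, None, 32, 48, 8, 10, 21, None, 43, None, 6, None, None, None, None, 27]
Compute height bottom-up (empty subtree = -1):
  height(6) = 1 + max(-1, -1) = 0
  height(8) = 1 + max(0, -1) = 1
  height(10) = 1 + max(-1, -1) = 0
  height(9) = 1 + max(1, 0) = 2
  height(11) = 1 + max(2, -1) = 3
  height(27) = 1 + max(-1, -1) = 0
  height(21) = 1 + max(-1, 0) = 1
  height(32) = 1 + max(1, -1) = 2
  height(43) = 1 + max(-1, -1) = 0
  height(48) = 1 + max(0, -1) = 1
  height(37) = 1 + max(2, 1) = 3
  height(16) = 1 + max(3, 3) = 4
Height = 4


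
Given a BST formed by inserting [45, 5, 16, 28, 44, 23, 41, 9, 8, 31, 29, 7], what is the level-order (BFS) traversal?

Tree insertion order: [45, 5, 16, 28, 44, 23, 41, 9, 8, 31, 29, 7]
Tree (level-order array): [45, 5, None, None, 16, 9, 28, 8, None, 23, 44, 7, None, None, None, 41, None, None, None, 31, None, 29]
BFS from the root, enqueuing left then right child of each popped node:
  queue [45] -> pop 45, enqueue [5], visited so far: [45]
  queue [5] -> pop 5, enqueue [16], visited so far: [45, 5]
  queue [16] -> pop 16, enqueue [9, 28], visited so far: [45, 5, 16]
  queue [9, 28] -> pop 9, enqueue [8], visited so far: [45, 5, 16, 9]
  queue [28, 8] -> pop 28, enqueue [23, 44], visited so far: [45, 5, 16, 9, 28]
  queue [8, 23, 44] -> pop 8, enqueue [7], visited so far: [45, 5, 16, 9, 28, 8]
  queue [23, 44, 7] -> pop 23, enqueue [none], visited so far: [45, 5, 16, 9, 28, 8, 23]
  queue [44, 7] -> pop 44, enqueue [41], visited so far: [45, 5, 16, 9, 28, 8, 23, 44]
  queue [7, 41] -> pop 7, enqueue [none], visited so far: [45, 5, 16, 9, 28, 8, 23, 44, 7]
  queue [41] -> pop 41, enqueue [31], visited so far: [45, 5, 16, 9, 28, 8, 23, 44, 7, 41]
  queue [31] -> pop 31, enqueue [29], visited so far: [45, 5, 16, 9, 28, 8, 23, 44, 7, 41, 31]
  queue [29] -> pop 29, enqueue [none], visited so far: [45, 5, 16, 9, 28, 8, 23, 44, 7, 41, 31, 29]
Result: [45, 5, 16, 9, 28, 8, 23, 44, 7, 41, 31, 29]


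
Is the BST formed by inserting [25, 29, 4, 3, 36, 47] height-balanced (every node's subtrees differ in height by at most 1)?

Tree (level-order array): [25, 4, 29, 3, None, None, 36, None, None, None, 47]
Definition: a tree is height-balanced if, at every node, |h(left) - h(right)| <= 1 (empty subtree has height -1).
Bottom-up per-node check:
  node 3: h_left=-1, h_right=-1, diff=0 [OK], height=0
  node 4: h_left=0, h_right=-1, diff=1 [OK], height=1
  node 47: h_left=-1, h_right=-1, diff=0 [OK], height=0
  node 36: h_left=-1, h_right=0, diff=1 [OK], height=1
  node 29: h_left=-1, h_right=1, diff=2 [FAIL (|-1-1|=2 > 1)], height=2
  node 25: h_left=1, h_right=2, diff=1 [OK], height=3
Node 29 violates the condition: |-1 - 1| = 2 > 1.
Result: Not balanced


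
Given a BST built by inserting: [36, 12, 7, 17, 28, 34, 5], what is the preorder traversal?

Tree insertion order: [36, 12, 7, 17, 28, 34, 5]
Tree (level-order array): [36, 12, None, 7, 17, 5, None, None, 28, None, None, None, 34]
Preorder traversal: [36, 12, 7, 5, 17, 28, 34]


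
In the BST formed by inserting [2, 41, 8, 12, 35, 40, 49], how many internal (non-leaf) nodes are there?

Tree built from: [2, 41, 8, 12, 35, 40, 49]
Tree (level-order array): [2, None, 41, 8, 49, None, 12, None, None, None, 35, None, 40]
Rule: An internal node has at least one child.
Per-node child counts:
  node 2: 1 child(ren)
  node 41: 2 child(ren)
  node 8: 1 child(ren)
  node 12: 1 child(ren)
  node 35: 1 child(ren)
  node 40: 0 child(ren)
  node 49: 0 child(ren)
Matching nodes: [2, 41, 8, 12, 35]
Count of internal (non-leaf) nodes: 5


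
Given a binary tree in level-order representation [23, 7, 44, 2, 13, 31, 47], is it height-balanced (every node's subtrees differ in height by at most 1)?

Tree (level-order array): [23, 7, 44, 2, 13, 31, 47]
Definition: a tree is height-balanced if, at every node, |h(left) - h(right)| <= 1 (empty subtree has height -1).
Bottom-up per-node check:
  node 2: h_left=-1, h_right=-1, diff=0 [OK], height=0
  node 13: h_left=-1, h_right=-1, diff=0 [OK], height=0
  node 7: h_left=0, h_right=0, diff=0 [OK], height=1
  node 31: h_left=-1, h_right=-1, diff=0 [OK], height=0
  node 47: h_left=-1, h_right=-1, diff=0 [OK], height=0
  node 44: h_left=0, h_right=0, diff=0 [OK], height=1
  node 23: h_left=1, h_right=1, diff=0 [OK], height=2
All nodes satisfy the balance condition.
Result: Balanced


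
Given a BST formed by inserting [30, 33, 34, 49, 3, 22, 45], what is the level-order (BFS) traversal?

Tree insertion order: [30, 33, 34, 49, 3, 22, 45]
Tree (level-order array): [30, 3, 33, None, 22, None, 34, None, None, None, 49, 45]
BFS from the root, enqueuing left then right child of each popped node:
  queue [30] -> pop 30, enqueue [3, 33], visited so far: [30]
  queue [3, 33] -> pop 3, enqueue [22], visited so far: [30, 3]
  queue [33, 22] -> pop 33, enqueue [34], visited so far: [30, 3, 33]
  queue [22, 34] -> pop 22, enqueue [none], visited so far: [30, 3, 33, 22]
  queue [34] -> pop 34, enqueue [49], visited so far: [30, 3, 33, 22, 34]
  queue [49] -> pop 49, enqueue [45], visited so far: [30, 3, 33, 22, 34, 49]
  queue [45] -> pop 45, enqueue [none], visited so far: [30, 3, 33, 22, 34, 49, 45]
Result: [30, 3, 33, 22, 34, 49, 45]


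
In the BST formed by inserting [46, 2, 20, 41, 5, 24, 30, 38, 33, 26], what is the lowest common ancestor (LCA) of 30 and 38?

Tree insertion order: [46, 2, 20, 41, 5, 24, 30, 38, 33, 26]
Tree (level-order array): [46, 2, None, None, 20, 5, 41, None, None, 24, None, None, 30, 26, 38, None, None, 33]
In a BST, the LCA of p=30, q=38 is the first node v on the
root-to-leaf path with p <= v <= q (go left if both < v, right if both > v).
Walk from root:
  at 46: both 30 and 38 < 46, go left
  at 2: both 30 and 38 > 2, go right
  at 20: both 30 and 38 > 20, go right
  at 41: both 30 and 38 < 41, go left
  at 24: both 30 and 38 > 24, go right
  at 30: 30 <= 30 <= 38, this is the LCA
LCA = 30


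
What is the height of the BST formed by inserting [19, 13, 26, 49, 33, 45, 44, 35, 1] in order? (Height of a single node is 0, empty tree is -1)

Insertion order: [19, 13, 26, 49, 33, 45, 44, 35, 1]
Tree (level-order array): [19, 13, 26, 1, None, None, 49, None, None, 33, None, None, 45, 44, None, 35]
Compute height bottom-up (empty subtree = -1):
  height(1) = 1 + max(-1, -1) = 0
  height(13) = 1 + max(0, -1) = 1
  height(35) = 1 + max(-1, -1) = 0
  height(44) = 1 + max(0, -1) = 1
  height(45) = 1 + max(1, -1) = 2
  height(33) = 1 + max(-1, 2) = 3
  height(49) = 1 + max(3, -1) = 4
  height(26) = 1 + max(-1, 4) = 5
  height(19) = 1 + max(1, 5) = 6
Height = 6


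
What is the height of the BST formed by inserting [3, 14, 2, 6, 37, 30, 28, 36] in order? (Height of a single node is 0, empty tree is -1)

Insertion order: [3, 14, 2, 6, 37, 30, 28, 36]
Tree (level-order array): [3, 2, 14, None, None, 6, 37, None, None, 30, None, 28, 36]
Compute height bottom-up (empty subtree = -1):
  height(2) = 1 + max(-1, -1) = 0
  height(6) = 1 + max(-1, -1) = 0
  height(28) = 1 + max(-1, -1) = 0
  height(36) = 1 + max(-1, -1) = 0
  height(30) = 1 + max(0, 0) = 1
  height(37) = 1 + max(1, -1) = 2
  height(14) = 1 + max(0, 2) = 3
  height(3) = 1 + max(0, 3) = 4
Height = 4


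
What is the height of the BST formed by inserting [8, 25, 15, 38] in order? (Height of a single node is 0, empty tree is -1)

Insertion order: [8, 25, 15, 38]
Tree (level-order array): [8, None, 25, 15, 38]
Compute height bottom-up (empty subtree = -1):
  height(15) = 1 + max(-1, -1) = 0
  height(38) = 1 + max(-1, -1) = 0
  height(25) = 1 + max(0, 0) = 1
  height(8) = 1 + max(-1, 1) = 2
Height = 2
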